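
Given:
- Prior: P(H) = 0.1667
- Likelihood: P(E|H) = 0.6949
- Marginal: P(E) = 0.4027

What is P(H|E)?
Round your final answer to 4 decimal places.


Using Bayes' theorem:

P(H|E) = P(E|H) × P(H) / P(E)
       = 0.6949 × 0.1667 / 0.4027
       = 0.11583983 / 0.4027
       = 0.2877

The evidence strengthens our belief in H.
Prior: 0.1667 → Posterior: 0.2877


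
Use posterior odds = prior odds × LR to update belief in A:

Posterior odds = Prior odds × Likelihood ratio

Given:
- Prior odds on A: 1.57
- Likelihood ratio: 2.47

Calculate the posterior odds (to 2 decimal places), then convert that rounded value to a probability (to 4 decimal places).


Step 1: Calculate posterior odds
Posterior odds = Prior odds × LR
               = 1.57 × 2.47
               = 3.88

Step 2: Convert to probability
P(A|E) = Posterior odds / (1 + Posterior odds)
       = 3.88 / (1 + 3.88)
       = 3.88 / 4.88
       = 0.7951

The evidence increased P(A) from 0.6109 to 0.7951.


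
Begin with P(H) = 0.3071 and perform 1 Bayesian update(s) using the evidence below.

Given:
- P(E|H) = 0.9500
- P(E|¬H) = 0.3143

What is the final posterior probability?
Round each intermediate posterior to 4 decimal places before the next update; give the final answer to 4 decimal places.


Sequential Bayesian updating:

Initial prior: P(H) = 0.3071

Update 1:
  P(E) = 0.9500 × 0.3071 + 0.3143 × 0.6929 = 0.29174500 + 0.21777847 = 0.50952347
  P(H|E) = 0.29174500 / 0.50952347 = 0.5726

Final posterior: 0.5726


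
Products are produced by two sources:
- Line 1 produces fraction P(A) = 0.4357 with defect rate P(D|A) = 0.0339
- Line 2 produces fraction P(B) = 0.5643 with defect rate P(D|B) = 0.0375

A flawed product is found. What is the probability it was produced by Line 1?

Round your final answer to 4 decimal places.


Let A = from Line 1, D = flawed

Given:
- P(A) = 0.4357, P(B) = 0.5643
- P(D|A) = 0.0339, P(D|B) = 0.0375

Step 1: Find P(D)
P(D) = P(D|A)P(A) + P(D|B)P(B)
     = 0.0339 × 0.4357 + 0.0375 × 0.5643
     = 0.01477023 + 0.02116125
     = 0.03593148

Step 2: Apply Bayes' theorem
P(A|D) = P(D|A)P(A) / P(D)
       = 0.01477023 / 0.03593148
       = 0.4111


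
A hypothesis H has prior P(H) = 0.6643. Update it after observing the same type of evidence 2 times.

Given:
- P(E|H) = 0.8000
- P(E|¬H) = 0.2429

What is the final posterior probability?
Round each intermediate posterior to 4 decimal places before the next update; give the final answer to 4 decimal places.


Sequential Bayesian updating:

Initial prior: P(H) = 0.6643

Update 1:
  P(E) = 0.8000 × 0.6643 + 0.2429 × 0.3357 = 0.53144000 + 0.08154153 = 0.61298153
  P(H|E) = 0.53144000 / 0.61298153 = 0.8670

Update 2:
  P(E) = 0.8000 × 0.8670 + 0.2429 × 0.1330 = 0.69360000 + 0.03230570 = 0.72590570
  P(H|E) = 0.69360000 / 0.72590570 = 0.9555

Final posterior: 0.9555


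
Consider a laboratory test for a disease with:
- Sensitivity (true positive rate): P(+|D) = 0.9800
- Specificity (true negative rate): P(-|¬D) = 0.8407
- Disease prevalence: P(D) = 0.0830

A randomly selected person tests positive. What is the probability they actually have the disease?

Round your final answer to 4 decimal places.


Let D = has disease, + = positive test

Given:
- P(D) = 0.0830 (prevalence)
- P(+|D) = 0.9800 (sensitivity)
- P(-|¬D) = 0.8407 (specificity)
- P(+|¬D) = 0.1593 (false positive rate = 1 - specificity)

Step 1: Find P(+)
P(+) = P(+|D)P(D) + P(+|¬D)P(¬D)
     = 0.9800 × 0.0830 + 0.1593 × 0.9170
     = 0.08134000 + 0.14607810
     = 0.22741810

Step 2: Apply Bayes' theorem for P(D|+)
P(D|+) = P(+|D)P(D) / P(+)
       = 0.08134000 / 0.22741810
       = 0.3577


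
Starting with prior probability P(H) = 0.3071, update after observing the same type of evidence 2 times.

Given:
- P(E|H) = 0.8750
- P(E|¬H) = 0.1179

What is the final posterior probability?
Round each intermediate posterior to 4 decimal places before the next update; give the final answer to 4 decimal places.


Sequential Bayesian updating:

Initial prior: P(H) = 0.3071

Update 1:
  P(E) = 0.8750 × 0.3071 + 0.1179 × 0.6929 = 0.26871250 + 0.08169291 = 0.35040541
  P(H|E) = 0.26871250 / 0.35040541 = 0.7669

Update 2:
  P(E) = 0.8750 × 0.7669 + 0.1179 × 0.2331 = 0.67103750 + 0.02748249 = 0.69851999
  P(H|E) = 0.67103750 / 0.69851999 = 0.9607

Final posterior: 0.9607


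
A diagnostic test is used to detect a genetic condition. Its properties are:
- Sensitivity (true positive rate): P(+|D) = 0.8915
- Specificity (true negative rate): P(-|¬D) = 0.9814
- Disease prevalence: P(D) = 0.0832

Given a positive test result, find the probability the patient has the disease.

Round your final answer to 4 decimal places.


Let D = has disease, + = positive test

Given:
- P(D) = 0.0832 (prevalence)
- P(+|D) = 0.8915 (sensitivity)
- P(-|¬D) = 0.9814 (specificity)
- P(+|¬D) = 0.0186 (false positive rate = 1 - specificity)

Step 1: Find P(+)
P(+) = P(+|D)P(D) + P(+|¬D)P(¬D)
     = 0.8915 × 0.0832 + 0.0186 × 0.9168
     = 0.07417280 + 0.01705248
     = 0.09122528

Step 2: Apply Bayes' theorem for P(D|+)
P(D|+) = P(+|D)P(D) / P(+)
       = 0.07417280 / 0.09122528
       = 0.8131


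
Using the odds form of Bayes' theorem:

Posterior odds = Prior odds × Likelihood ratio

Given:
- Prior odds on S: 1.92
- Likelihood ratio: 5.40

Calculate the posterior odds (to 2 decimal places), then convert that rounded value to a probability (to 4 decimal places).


Step 1: Calculate posterior odds
Posterior odds = Prior odds × LR
               = 1.92 × 5.40
               = 10.37

Step 2: Convert to probability
P(S|E) = Posterior odds / (1 + Posterior odds)
       = 10.37 / (1 + 10.37)
       = 10.37 / 11.37
       = 0.9120

The evidence increased P(S) from 0.6575 to 0.9120.


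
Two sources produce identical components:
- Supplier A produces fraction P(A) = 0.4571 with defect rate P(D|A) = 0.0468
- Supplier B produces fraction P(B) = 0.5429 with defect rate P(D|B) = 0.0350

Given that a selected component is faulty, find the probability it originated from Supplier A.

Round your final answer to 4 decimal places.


Let A = from Supplier A, D = faulty

Given:
- P(A) = 0.4571, P(B) = 0.5429
- P(D|A) = 0.0468, P(D|B) = 0.0350

Step 1: Find P(D)
P(D) = P(D|A)P(A) + P(D|B)P(B)
     = 0.0468 × 0.4571 + 0.0350 × 0.5429
     = 0.02139228 + 0.01900150
     = 0.04039378

Step 2: Apply Bayes' theorem
P(A|D) = P(D|A)P(A) / P(D)
       = 0.02139228 / 0.04039378
       = 0.5296


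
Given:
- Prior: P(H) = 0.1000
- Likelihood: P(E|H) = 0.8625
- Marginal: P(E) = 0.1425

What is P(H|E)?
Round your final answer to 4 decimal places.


Using Bayes' theorem:

P(H|E) = P(E|H) × P(H) / P(E)
       = 0.8625 × 0.1000 / 0.1425
       = 0.08625000 / 0.1425
       = 0.6053

The evidence strengthens our belief in H.
Prior: 0.1000 → Posterior: 0.6053


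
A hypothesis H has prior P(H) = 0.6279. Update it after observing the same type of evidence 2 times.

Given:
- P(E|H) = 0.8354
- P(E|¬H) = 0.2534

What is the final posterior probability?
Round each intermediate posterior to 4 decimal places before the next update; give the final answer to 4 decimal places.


Sequential Bayesian updating:

Initial prior: P(H) = 0.6279

Update 1:
  P(E) = 0.8354 × 0.6279 + 0.2534 × 0.3721 = 0.52454766 + 0.09429014 = 0.61883780
  P(H|E) = 0.52454766 / 0.61883780 = 0.8476

Update 2:
  P(E) = 0.8354 × 0.8476 + 0.2534 × 0.1524 = 0.70808504 + 0.03861816 = 0.74670320
  P(H|E) = 0.70808504 / 0.74670320 = 0.9483

Final posterior: 0.9483


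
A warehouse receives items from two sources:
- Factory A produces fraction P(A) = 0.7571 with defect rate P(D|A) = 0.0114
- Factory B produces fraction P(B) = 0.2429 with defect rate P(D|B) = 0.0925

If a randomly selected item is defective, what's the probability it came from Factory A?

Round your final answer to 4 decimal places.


Let A = from Factory A, D = defective

Given:
- P(A) = 0.7571, P(B) = 0.2429
- P(D|A) = 0.0114, P(D|B) = 0.0925

Step 1: Find P(D)
P(D) = P(D|A)P(A) + P(D|B)P(B)
     = 0.0114 × 0.7571 + 0.0925 × 0.2429
     = 0.00863094 + 0.02246825
     = 0.03109919

Step 2: Apply Bayes' theorem
P(A|D) = P(D|A)P(A) / P(D)
       = 0.00863094 / 0.03109919
       = 0.2775


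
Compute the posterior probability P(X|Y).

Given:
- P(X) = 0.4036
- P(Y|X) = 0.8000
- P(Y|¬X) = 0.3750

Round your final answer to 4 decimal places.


Bayes' theorem: P(X|Y) = P(Y|X) × P(X) / P(Y)

Step 1: Calculate P(Y) using law of total probability
P(Y) = P(Y|X)P(X) + P(Y|¬X)P(¬X)
     = 0.8000 × 0.4036 + 0.3750 × 0.5964
     = 0.32288000 + 0.22365000
     = 0.54653000

Step 2: Apply Bayes' theorem
P(X|Y) = P(Y|X) × P(X) / P(Y)
       = 0.32288000 / 0.54653000
       = 0.5908


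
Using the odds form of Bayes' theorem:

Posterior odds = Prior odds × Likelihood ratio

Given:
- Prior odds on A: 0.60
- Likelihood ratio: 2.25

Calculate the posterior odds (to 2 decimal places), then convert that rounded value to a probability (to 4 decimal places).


Step 1: Calculate posterior odds
Posterior odds = Prior odds × LR
               = 0.60 × 2.25
               = 1.35

Step 2: Convert to probability
P(A|E) = Posterior odds / (1 + Posterior odds)
       = 1.35 / (1 + 1.35)
       = 1.35 / 2.35
       = 0.5745

The evidence increased P(A) from 0.3750 to 0.5745.


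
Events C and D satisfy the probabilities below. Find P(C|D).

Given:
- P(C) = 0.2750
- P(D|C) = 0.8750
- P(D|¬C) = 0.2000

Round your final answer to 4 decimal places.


Bayes' theorem: P(C|D) = P(D|C) × P(C) / P(D)

Step 1: Calculate P(D) using law of total probability
P(D) = P(D|C)P(C) + P(D|¬C)P(¬C)
     = 0.8750 × 0.2750 + 0.2000 × 0.7250
     = 0.24062500 + 0.14500000
     = 0.38562500

Step 2: Apply Bayes' theorem
P(C|D) = P(D|C) × P(C) / P(D)
       = 0.24062500 / 0.38562500
       = 0.6240


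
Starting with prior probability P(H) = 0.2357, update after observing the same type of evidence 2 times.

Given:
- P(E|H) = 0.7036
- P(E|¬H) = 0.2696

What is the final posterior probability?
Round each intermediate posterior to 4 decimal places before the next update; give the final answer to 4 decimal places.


Sequential Bayesian updating:

Initial prior: P(H) = 0.2357

Update 1:
  P(E) = 0.7036 × 0.2357 + 0.2696 × 0.7643 = 0.16583852 + 0.20605528 = 0.37189380
  P(H|E) = 0.16583852 / 0.37189380 = 0.4459

Update 2:
  P(E) = 0.7036 × 0.4459 + 0.2696 × 0.5541 = 0.31373524 + 0.14938536 = 0.46312060
  P(H|E) = 0.31373524 / 0.46312060 = 0.6774

Final posterior: 0.6774


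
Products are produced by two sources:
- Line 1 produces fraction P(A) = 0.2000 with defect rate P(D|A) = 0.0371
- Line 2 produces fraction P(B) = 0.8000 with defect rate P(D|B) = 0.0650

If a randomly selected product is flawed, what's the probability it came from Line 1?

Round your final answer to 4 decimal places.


Let A = from Line 1, D = flawed

Given:
- P(A) = 0.2000, P(B) = 0.8000
- P(D|A) = 0.0371, P(D|B) = 0.0650

Step 1: Find P(D)
P(D) = P(D|A)P(A) + P(D|B)P(B)
     = 0.0371 × 0.2000 + 0.0650 × 0.8000
     = 0.00742000 + 0.05200000
     = 0.05942000

Step 2: Apply Bayes' theorem
P(A|D) = P(D|A)P(A) / P(D)
       = 0.00742000 / 0.05942000
       = 0.1249


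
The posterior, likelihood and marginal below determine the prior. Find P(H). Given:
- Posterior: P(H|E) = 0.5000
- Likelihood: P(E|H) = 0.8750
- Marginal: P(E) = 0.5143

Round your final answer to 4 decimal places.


From Bayes' theorem: P(H|E) = P(E|H) × P(H) / P(E)

Rearranging for P(H):
P(H) = P(H|E) × P(E) / P(E|H)
     = 0.5000 × 0.5143 / 0.8750
     = 0.25715000 / 0.8750
     = 0.2939


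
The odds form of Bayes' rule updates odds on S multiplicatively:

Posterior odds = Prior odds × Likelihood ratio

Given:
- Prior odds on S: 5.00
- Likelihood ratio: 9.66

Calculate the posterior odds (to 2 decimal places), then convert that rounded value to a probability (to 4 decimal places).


Step 1: Calculate posterior odds
Posterior odds = Prior odds × LR
               = 5.00 × 9.66
               = 48.30

Step 2: Convert to probability
P(S|E) = Posterior odds / (1 + Posterior odds)
       = 48.30 / (1 + 48.30)
       = 48.30 / 49.30
       = 0.9797

The evidence increased P(S) from 0.8333 to 0.9797.


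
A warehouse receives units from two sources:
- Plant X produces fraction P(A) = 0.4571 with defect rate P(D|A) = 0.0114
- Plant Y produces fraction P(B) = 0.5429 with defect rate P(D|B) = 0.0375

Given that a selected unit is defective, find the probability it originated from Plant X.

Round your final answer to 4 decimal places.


Let A = from Plant X, D = defective

Given:
- P(A) = 0.4571, P(B) = 0.5429
- P(D|A) = 0.0114, P(D|B) = 0.0375

Step 1: Find P(D)
P(D) = P(D|A)P(A) + P(D|B)P(B)
     = 0.0114 × 0.4571 + 0.0375 × 0.5429
     = 0.00521094 + 0.02035875
     = 0.02556969

Step 2: Apply Bayes' theorem
P(A|D) = P(D|A)P(A) / P(D)
       = 0.00521094 / 0.02556969
       = 0.2038


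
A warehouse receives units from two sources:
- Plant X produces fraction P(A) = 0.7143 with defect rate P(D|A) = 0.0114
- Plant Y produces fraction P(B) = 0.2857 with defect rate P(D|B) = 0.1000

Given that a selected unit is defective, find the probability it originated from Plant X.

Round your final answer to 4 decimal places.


Let A = from Plant X, D = defective

Given:
- P(A) = 0.7143, P(B) = 0.2857
- P(D|A) = 0.0114, P(D|B) = 0.1000

Step 1: Find P(D)
P(D) = P(D|A)P(A) + P(D|B)P(B)
     = 0.0114 × 0.7143 + 0.1000 × 0.2857
     = 0.00814302 + 0.02857000
     = 0.03671302

Step 2: Apply Bayes' theorem
P(A|D) = P(D|A)P(A) / P(D)
       = 0.00814302 / 0.03671302
       = 0.2218


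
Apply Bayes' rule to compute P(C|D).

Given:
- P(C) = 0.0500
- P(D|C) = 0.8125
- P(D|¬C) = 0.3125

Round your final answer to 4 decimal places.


Bayes' theorem: P(C|D) = P(D|C) × P(C) / P(D)

Step 1: Calculate P(D) using law of total probability
P(D) = P(D|C)P(C) + P(D|¬C)P(¬C)
     = 0.8125 × 0.0500 + 0.3125 × 0.9500
     = 0.04062500 + 0.29687500
     = 0.33750000

Step 2: Apply Bayes' theorem
P(C|D) = P(D|C) × P(C) / P(D)
       = 0.04062500 / 0.33750000
       = 0.1204


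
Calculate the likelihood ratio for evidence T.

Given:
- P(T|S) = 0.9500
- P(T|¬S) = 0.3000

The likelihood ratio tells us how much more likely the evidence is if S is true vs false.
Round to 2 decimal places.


Likelihood Ratio (LR) = P(T|S) / P(T|¬S)

LR = 0.9500 / 0.3000
   = 3.17

The evidence is 3.17 times more likely if S is true than if S is false.
LR > 1, so observing T raises the odds in favor of S.


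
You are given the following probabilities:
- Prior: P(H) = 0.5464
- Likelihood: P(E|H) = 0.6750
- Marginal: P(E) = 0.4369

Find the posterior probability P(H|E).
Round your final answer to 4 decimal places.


Using Bayes' theorem:

P(H|E) = P(E|H) × P(H) / P(E)
       = 0.6750 × 0.5464 / 0.4369
       = 0.36882000 / 0.4369
       = 0.8442

The evidence strengthens our belief in H.
Prior: 0.5464 → Posterior: 0.8442


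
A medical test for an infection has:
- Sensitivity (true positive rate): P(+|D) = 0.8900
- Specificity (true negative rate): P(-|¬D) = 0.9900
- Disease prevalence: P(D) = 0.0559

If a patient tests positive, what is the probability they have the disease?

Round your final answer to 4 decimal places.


Let D = has disease, + = positive test

Given:
- P(D) = 0.0559 (prevalence)
- P(+|D) = 0.8900 (sensitivity)
- P(-|¬D) = 0.9900 (specificity)
- P(+|¬D) = 0.0100 (false positive rate = 1 - specificity)

Step 1: Find P(+)
P(+) = P(+|D)P(D) + P(+|¬D)P(¬D)
     = 0.8900 × 0.0559 + 0.0100 × 0.9441
     = 0.04975100 + 0.00944100
     = 0.05919200

Step 2: Apply Bayes' theorem for P(D|+)
P(D|+) = P(+|D)P(D) / P(+)
       = 0.04975100 / 0.05919200
       = 0.8405


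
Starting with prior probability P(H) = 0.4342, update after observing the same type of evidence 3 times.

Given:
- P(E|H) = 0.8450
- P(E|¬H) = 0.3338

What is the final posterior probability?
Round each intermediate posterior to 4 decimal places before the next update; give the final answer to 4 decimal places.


Sequential Bayesian updating:

Initial prior: P(H) = 0.4342

Update 1:
  P(E) = 0.8450 × 0.4342 + 0.3338 × 0.5658 = 0.36689900 + 0.18886404 = 0.55576304
  P(H|E) = 0.36689900 / 0.55576304 = 0.6602

Update 2:
  P(E) = 0.8450 × 0.6602 + 0.3338 × 0.3398 = 0.55786900 + 0.11342524 = 0.67129424
  P(H|E) = 0.55786900 / 0.67129424 = 0.8310

Update 3:
  P(E) = 0.8450 × 0.8310 + 0.3338 × 0.1690 = 0.70219500 + 0.05641220 = 0.75860720
  P(H|E) = 0.70219500 / 0.75860720 = 0.9256

Final posterior: 0.9256


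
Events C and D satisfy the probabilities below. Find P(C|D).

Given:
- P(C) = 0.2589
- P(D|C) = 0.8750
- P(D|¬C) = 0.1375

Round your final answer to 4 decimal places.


Bayes' theorem: P(C|D) = P(D|C) × P(C) / P(D)

Step 1: Calculate P(D) using law of total probability
P(D) = P(D|C)P(C) + P(D|¬C)P(¬C)
     = 0.8750 × 0.2589 + 0.1375 × 0.7411
     = 0.22653750 + 0.10190125
     = 0.32843875

Step 2: Apply Bayes' theorem
P(C|D) = P(D|C) × P(C) / P(D)
       = 0.22653750 / 0.32843875
       = 0.6897


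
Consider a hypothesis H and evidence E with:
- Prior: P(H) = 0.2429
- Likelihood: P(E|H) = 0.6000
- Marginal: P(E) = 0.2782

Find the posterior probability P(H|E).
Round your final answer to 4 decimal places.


Using Bayes' theorem:

P(H|E) = P(E|H) × P(H) / P(E)
       = 0.6000 × 0.2429 / 0.2782
       = 0.14574000 / 0.2782
       = 0.5239

The evidence strengthens our belief in H.
Prior: 0.2429 → Posterior: 0.5239


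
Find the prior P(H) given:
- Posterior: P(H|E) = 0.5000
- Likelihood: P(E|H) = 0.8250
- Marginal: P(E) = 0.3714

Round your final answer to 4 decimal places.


From Bayes' theorem: P(H|E) = P(E|H) × P(H) / P(E)

Rearranging for P(H):
P(H) = P(H|E) × P(E) / P(E|H)
     = 0.5000 × 0.3714 / 0.8250
     = 0.18570000 / 0.8250
     = 0.2251


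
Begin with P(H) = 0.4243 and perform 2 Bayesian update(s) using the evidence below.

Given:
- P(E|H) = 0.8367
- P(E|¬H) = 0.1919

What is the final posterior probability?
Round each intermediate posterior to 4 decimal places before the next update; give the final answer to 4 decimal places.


Sequential Bayesian updating:

Initial prior: P(H) = 0.4243

Update 1:
  P(E) = 0.8367 × 0.4243 + 0.1919 × 0.5757 = 0.35501181 + 0.11047683 = 0.46548864
  P(H|E) = 0.35501181 / 0.46548864 = 0.7627

Update 2:
  P(E) = 0.8367 × 0.7627 + 0.1919 × 0.2373 = 0.63815109 + 0.04553787 = 0.68368896
  P(H|E) = 0.63815109 / 0.68368896 = 0.9334

Final posterior: 0.9334


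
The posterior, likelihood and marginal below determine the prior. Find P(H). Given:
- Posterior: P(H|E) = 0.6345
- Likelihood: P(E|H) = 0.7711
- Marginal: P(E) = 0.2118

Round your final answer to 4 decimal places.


From Bayes' theorem: P(H|E) = P(E|H) × P(H) / P(E)

Rearranging for P(H):
P(H) = P(H|E) × P(E) / P(E|H)
     = 0.6345 × 0.2118 / 0.7711
     = 0.13438710 / 0.7711
     = 0.1743


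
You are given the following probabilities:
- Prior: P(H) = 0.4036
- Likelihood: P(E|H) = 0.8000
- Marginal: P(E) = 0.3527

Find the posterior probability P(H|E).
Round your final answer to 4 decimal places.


Using Bayes' theorem:

P(H|E) = P(E|H) × P(H) / P(E)
       = 0.8000 × 0.4036 / 0.3527
       = 0.32288000 / 0.3527
       = 0.9155

The evidence strengthens our belief in H.
Prior: 0.4036 → Posterior: 0.9155


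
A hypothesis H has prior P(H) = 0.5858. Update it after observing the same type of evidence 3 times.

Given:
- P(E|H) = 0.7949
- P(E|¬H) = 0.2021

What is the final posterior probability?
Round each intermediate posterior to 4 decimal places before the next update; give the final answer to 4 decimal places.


Sequential Bayesian updating:

Initial prior: P(H) = 0.5858

Update 1:
  P(E) = 0.7949 × 0.5858 + 0.2021 × 0.4142 = 0.46565242 + 0.08370982 = 0.54936224
  P(H|E) = 0.46565242 / 0.54936224 = 0.8476

Update 2:
  P(E) = 0.7949 × 0.8476 + 0.2021 × 0.1524 = 0.67375724 + 0.03080004 = 0.70455728
  P(H|E) = 0.67375724 / 0.70455728 = 0.9563

Update 3:
  P(E) = 0.7949 × 0.9563 + 0.2021 × 0.0437 = 0.76016287 + 0.00883177 = 0.76899464
  P(H|E) = 0.76016287 / 0.76899464 = 0.9885

Final posterior: 0.9885


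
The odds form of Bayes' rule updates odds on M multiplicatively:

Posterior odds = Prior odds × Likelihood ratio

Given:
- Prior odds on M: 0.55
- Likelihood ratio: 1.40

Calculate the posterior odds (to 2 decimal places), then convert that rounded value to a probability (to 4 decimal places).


Step 1: Calculate posterior odds
Posterior odds = Prior odds × LR
               = 0.55 × 1.40
               = 0.77

Step 2: Convert to probability
P(M|E) = Posterior odds / (1 + Posterior odds)
       = 0.77 / (1 + 0.77)
       = 0.77 / 1.77
       = 0.4350

The evidence increased P(M) from 0.3548 to 0.4350.


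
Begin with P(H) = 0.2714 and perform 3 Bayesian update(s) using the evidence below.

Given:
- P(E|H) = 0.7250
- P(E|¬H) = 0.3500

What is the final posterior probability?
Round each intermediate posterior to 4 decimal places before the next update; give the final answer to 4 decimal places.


Sequential Bayesian updating:

Initial prior: P(H) = 0.2714

Update 1:
  P(E) = 0.7250 × 0.2714 + 0.3500 × 0.7286 = 0.19676500 + 0.25501000 = 0.45177500
  P(H|E) = 0.19676500 / 0.45177500 = 0.4355

Update 2:
  P(E) = 0.7250 × 0.4355 + 0.3500 × 0.5645 = 0.31573750 + 0.19757500 = 0.51331250
  P(H|E) = 0.31573750 / 0.51331250 = 0.6151

Update 3:
  P(E) = 0.7250 × 0.6151 + 0.3500 × 0.3849 = 0.44594750 + 0.13471500 = 0.58066250
  P(H|E) = 0.44594750 / 0.58066250 = 0.7680

Final posterior: 0.7680


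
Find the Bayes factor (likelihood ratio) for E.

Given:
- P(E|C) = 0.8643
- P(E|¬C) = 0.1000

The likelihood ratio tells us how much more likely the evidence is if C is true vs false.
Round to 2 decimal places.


Likelihood Ratio (LR) = P(E|C) / P(E|¬C)

LR = 0.8643 / 0.1000
   = 8.64

The evidence is 8.64 times more likely if C is true than if C is false.
LR > 1, so observing E raises the odds in favor of C.


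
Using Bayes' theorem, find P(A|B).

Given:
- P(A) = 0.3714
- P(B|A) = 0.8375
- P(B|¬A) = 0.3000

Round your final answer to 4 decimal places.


Bayes' theorem: P(A|B) = P(B|A) × P(A) / P(B)

Step 1: Calculate P(B) using law of total probability
P(B) = P(B|A)P(A) + P(B|¬A)P(¬A)
     = 0.8375 × 0.3714 + 0.3000 × 0.6286
     = 0.31104750 + 0.18858000
     = 0.49962750

Step 2: Apply Bayes' theorem
P(A|B) = P(B|A) × P(A) / P(B)
       = 0.31104750 / 0.49962750
       = 0.6226


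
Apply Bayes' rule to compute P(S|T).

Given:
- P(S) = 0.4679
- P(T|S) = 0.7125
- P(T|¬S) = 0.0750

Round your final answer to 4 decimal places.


Bayes' theorem: P(S|T) = P(T|S) × P(S) / P(T)

Step 1: Calculate P(T) using law of total probability
P(T) = P(T|S)P(S) + P(T|¬S)P(¬S)
     = 0.7125 × 0.4679 + 0.0750 × 0.5321
     = 0.33337875 + 0.03990750
     = 0.37328625

Step 2: Apply Bayes' theorem
P(S|T) = P(T|S) × P(S) / P(T)
       = 0.33337875 / 0.37328625
       = 0.8931


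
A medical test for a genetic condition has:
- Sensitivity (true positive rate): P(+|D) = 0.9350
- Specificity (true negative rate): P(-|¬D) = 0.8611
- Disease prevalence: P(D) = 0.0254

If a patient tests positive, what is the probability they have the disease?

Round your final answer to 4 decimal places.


Let D = has disease, + = positive test

Given:
- P(D) = 0.0254 (prevalence)
- P(+|D) = 0.9350 (sensitivity)
- P(-|¬D) = 0.8611 (specificity)
- P(+|¬D) = 0.1389 (false positive rate = 1 - specificity)

Step 1: Find P(+)
P(+) = P(+|D)P(D) + P(+|¬D)P(¬D)
     = 0.9350 × 0.0254 + 0.1389 × 0.9746
     = 0.02374900 + 0.13537194
     = 0.15912094

Step 2: Apply Bayes' theorem for P(D|+)
P(D|+) = P(+|D)P(D) / P(+)
       = 0.02374900 / 0.15912094
       = 0.1493


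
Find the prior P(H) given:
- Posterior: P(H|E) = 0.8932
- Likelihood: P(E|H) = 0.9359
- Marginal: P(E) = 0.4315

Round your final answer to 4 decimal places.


From Bayes' theorem: P(H|E) = P(E|H) × P(H) / P(E)

Rearranging for P(H):
P(H) = P(H|E) × P(E) / P(E|H)
     = 0.8932 × 0.4315 / 0.9359
     = 0.38541580 / 0.9359
     = 0.4118


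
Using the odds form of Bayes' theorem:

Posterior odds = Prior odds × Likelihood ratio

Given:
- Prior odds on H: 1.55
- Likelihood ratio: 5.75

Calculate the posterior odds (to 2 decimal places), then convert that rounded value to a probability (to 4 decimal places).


Step 1: Calculate posterior odds
Posterior odds = Prior odds × LR
               = 1.55 × 5.75
               = 8.91

Step 2: Convert to probability
P(H|E) = Posterior odds / (1 + Posterior odds)
       = 8.91 / (1 + 8.91)
       = 8.91 / 9.91
       = 0.8991

The evidence increased P(H) from 0.6078 to 0.8991.


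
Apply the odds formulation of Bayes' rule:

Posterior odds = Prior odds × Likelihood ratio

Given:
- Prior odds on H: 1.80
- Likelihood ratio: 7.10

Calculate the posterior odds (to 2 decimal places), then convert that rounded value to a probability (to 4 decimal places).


Step 1: Calculate posterior odds
Posterior odds = Prior odds × LR
               = 1.80 × 7.10
               = 12.78

Step 2: Convert to probability
P(H|E) = Posterior odds / (1 + Posterior odds)
       = 12.78 / (1 + 12.78)
       = 12.78 / 13.78
       = 0.9274

The evidence increased P(H) from 0.6429 to 0.9274.


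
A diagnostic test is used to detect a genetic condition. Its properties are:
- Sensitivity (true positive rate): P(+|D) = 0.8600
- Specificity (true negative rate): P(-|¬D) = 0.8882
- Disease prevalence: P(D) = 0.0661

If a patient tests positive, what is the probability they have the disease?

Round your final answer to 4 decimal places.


Let D = has disease, + = positive test

Given:
- P(D) = 0.0661 (prevalence)
- P(+|D) = 0.8600 (sensitivity)
- P(-|¬D) = 0.8882 (specificity)
- P(+|¬D) = 0.1118 (false positive rate = 1 - specificity)

Step 1: Find P(+)
P(+) = P(+|D)P(D) + P(+|¬D)P(¬D)
     = 0.8600 × 0.0661 + 0.1118 × 0.9339
     = 0.05684600 + 0.10441002
     = 0.16125602

Step 2: Apply Bayes' theorem for P(D|+)
P(D|+) = P(+|D)P(D) / P(+)
       = 0.05684600 / 0.16125602
       = 0.3525


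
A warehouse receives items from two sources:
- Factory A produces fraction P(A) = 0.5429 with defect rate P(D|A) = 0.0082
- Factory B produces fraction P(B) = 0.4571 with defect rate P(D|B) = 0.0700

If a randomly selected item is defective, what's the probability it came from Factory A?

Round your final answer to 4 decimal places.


Let A = from Factory A, D = defective

Given:
- P(A) = 0.5429, P(B) = 0.4571
- P(D|A) = 0.0082, P(D|B) = 0.0700

Step 1: Find P(D)
P(D) = P(D|A)P(A) + P(D|B)P(B)
     = 0.0082 × 0.5429 + 0.0700 × 0.4571
     = 0.00445178 + 0.03199700
     = 0.03644878

Step 2: Apply Bayes' theorem
P(A|D) = P(D|A)P(A) / P(D)
       = 0.00445178 / 0.03644878
       = 0.1221


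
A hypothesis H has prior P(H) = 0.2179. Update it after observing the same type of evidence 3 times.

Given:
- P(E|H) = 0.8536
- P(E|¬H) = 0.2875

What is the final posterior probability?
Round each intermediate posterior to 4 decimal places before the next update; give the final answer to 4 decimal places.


Sequential Bayesian updating:

Initial prior: P(H) = 0.2179

Update 1:
  P(E) = 0.8536 × 0.2179 + 0.2875 × 0.7821 = 0.18599944 + 0.22485375 = 0.41085319
  P(H|E) = 0.18599944 / 0.41085319 = 0.4527

Update 2:
  P(E) = 0.8536 × 0.4527 + 0.2875 × 0.5473 = 0.38642472 + 0.15734875 = 0.54377347
  P(H|E) = 0.38642472 / 0.54377347 = 0.7106

Update 3:
  P(E) = 0.8536 × 0.7106 + 0.2875 × 0.2894 = 0.60656816 + 0.08320250 = 0.68977066
  P(H|E) = 0.60656816 / 0.68977066 = 0.8794

Final posterior: 0.8794


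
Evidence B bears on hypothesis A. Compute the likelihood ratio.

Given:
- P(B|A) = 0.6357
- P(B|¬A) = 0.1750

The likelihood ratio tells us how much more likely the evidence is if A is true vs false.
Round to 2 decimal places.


Likelihood Ratio (LR) = P(B|A) / P(B|¬A)

LR = 0.6357 / 0.1750
   = 3.63

The evidence is 3.63 times more likely if A is true than if A is false.
Because LR exceeds 1, B is evidence for A.


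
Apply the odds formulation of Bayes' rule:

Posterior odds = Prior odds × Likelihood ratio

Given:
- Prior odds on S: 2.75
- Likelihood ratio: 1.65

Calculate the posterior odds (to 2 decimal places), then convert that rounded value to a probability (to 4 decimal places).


Step 1: Calculate posterior odds
Posterior odds = Prior odds × LR
               = 2.75 × 1.65
               = 4.54

Step 2: Convert to probability
P(S|E) = Posterior odds / (1 + Posterior odds)
       = 4.54 / (1 + 4.54)
       = 4.54 / 5.54
       = 0.8195

The evidence increased P(S) from 0.7333 to 0.8195.


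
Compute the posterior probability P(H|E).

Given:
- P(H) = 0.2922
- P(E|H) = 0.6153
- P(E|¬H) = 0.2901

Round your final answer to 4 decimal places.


Bayes' theorem: P(H|E) = P(E|H) × P(H) / P(E)

Step 1: Calculate P(E) using law of total probability
P(E) = P(E|H)P(H) + P(E|¬H)P(¬H)
     = 0.6153 × 0.2922 + 0.2901 × 0.7078
     = 0.17979066 + 0.20533278
     = 0.38512344

Step 2: Apply Bayes' theorem
P(H|E) = P(E|H) × P(H) / P(E)
       = 0.17979066 / 0.38512344
       = 0.4668


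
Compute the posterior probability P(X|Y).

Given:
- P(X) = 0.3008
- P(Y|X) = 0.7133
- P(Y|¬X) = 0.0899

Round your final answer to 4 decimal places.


Bayes' theorem: P(X|Y) = P(Y|X) × P(X) / P(Y)

Step 1: Calculate P(Y) using law of total probability
P(Y) = P(Y|X)P(X) + P(Y|¬X)P(¬X)
     = 0.7133 × 0.3008 + 0.0899 × 0.6992
     = 0.21456064 + 0.06285808
     = 0.27741872

Step 2: Apply Bayes' theorem
P(X|Y) = P(Y|X) × P(X) / P(Y)
       = 0.21456064 / 0.27741872
       = 0.7734


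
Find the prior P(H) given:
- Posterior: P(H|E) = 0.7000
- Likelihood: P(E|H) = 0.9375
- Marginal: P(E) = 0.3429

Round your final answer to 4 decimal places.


From Bayes' theorem: P(H|E) = P(E|H) × P(H) / P(E)

Rearranging for P(H):
P(H) = P(H|E) × P(E) / P(E|H)
     = 0.7000 × 0.3429 / 0.9375
     = 0.24003000 / 0.9375
     = 0.2560


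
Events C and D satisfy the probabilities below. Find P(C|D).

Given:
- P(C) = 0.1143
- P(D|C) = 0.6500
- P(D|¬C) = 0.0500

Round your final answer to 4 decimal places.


Bayes' theorem: P(C|D) = P(D|C) × P(C) / P(D)

Step 1: Calculate P(D) using law of total probability
P(D) = P(D|C)P(C) + P(D|¬C)P(¬C)
     = 0.6500 × 0.1143 + 0.0500 × 0.8857
     = 0.07429500 + 0.04428500
     = 0.11858000

Step 2: Apply Bayes' theorem
P(C|D) = P(D|C) × P(C) / P(D)
       = 0.07429500 / 0.11858000
       = 0.6265


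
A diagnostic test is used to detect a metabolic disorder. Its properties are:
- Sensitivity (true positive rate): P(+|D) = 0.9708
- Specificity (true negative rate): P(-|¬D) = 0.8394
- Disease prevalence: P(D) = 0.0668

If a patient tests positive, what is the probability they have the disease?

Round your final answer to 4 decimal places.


Let D = has disease, + = positive test

Given:
- P(D) = 0.0668 (prevalence)
- P(+|D) = 0.9708 (sensitivity)
- P(-|¬D) = 0.8394 (specificity)
- P(+|¬D) = 0.1606 (false positive rate = 1 - specificity)

Step 1: Find P(+)
P(+) = P(+|D)P(D) + P(+|¬D)P(¬D)
     = 0.9708 × 0.0668 + 0.1606 × 0.9332
     = 0.06484944 + 0.14987192
     = 0.21472136

Step 2: Apply Bayes' theorem for P(D|+)
P(D|+) = P(+|D)P(D) / P(+)
       = 0.06484944 / 0.21472136
       = 0.3020


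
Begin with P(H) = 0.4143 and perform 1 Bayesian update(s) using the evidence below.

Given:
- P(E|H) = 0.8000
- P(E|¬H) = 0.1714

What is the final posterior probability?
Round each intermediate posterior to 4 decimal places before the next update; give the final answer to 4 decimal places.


Sequential Bayesian updating:

Initial prior: P(H) = 0.4143

Update 1:
  P(E) = 0.8000 × 0.4143 + 0.1714 × 0.5857 = 0.33144000 + 0.10038898 = 0.43182898
  P(H|E) = 0.33144000 / 0.43182898 = 0.7675

Final posterior: 0.7675


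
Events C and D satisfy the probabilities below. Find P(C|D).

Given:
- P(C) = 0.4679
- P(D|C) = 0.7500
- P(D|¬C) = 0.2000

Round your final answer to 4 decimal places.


Bayes' theorem: P(C|D) = P(D|C) × P(C) / P(D)

Step 1: Calculate P(D) using law of total probability
P(D) = P(D|C)P(C) + P(D|¬C)P(¬C)
     = 0.7500 × 0.4679 + 0.2000 × 0.5321
     = 0.35092500 + 0.10642000
     = 0.45734500

Step 2: Apply Bayes' theorem
P(C|D) = P(D|C) × P(C) / P(D)
       = 0.35092500 / 0.45734500
       = 0.7673


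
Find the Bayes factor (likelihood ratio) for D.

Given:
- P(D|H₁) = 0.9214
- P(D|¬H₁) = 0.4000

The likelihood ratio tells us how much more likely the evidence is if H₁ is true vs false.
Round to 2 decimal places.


Likelihood Ratio (LR) = P(D|H₁) / P(D|¬H₁)

LR = 0.9214 / 0.4000
   = 2.30

The evidence is 2.30 times more likely if H₁ is true than if H₁ is false.
Since LR > 1, the evidence supports H₁ over ¬H₁.


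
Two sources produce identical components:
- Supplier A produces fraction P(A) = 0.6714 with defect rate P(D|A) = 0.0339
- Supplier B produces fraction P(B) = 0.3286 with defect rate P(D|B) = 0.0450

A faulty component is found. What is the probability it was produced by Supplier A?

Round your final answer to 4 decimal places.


Let A = from Supplier A, D = faulty

Given:
- P(A) = 0.6714, P(B) = 0.3286
- P(D|A) = 0.0339, P(D|B) = 0.0450

Step 1: Find P(D)
P(D) = P(D|A)P(A) + P(D|B)P(B)
     = 0.0339 × 0.6714 + 0.0450 × 0.3286
     = 0.02276046 + 0.01478700
     = 0.03754746

Step 2: Apply Bayes' theorem
P(A|D) = P(D|A)P(A) / P(D)
       = 0.02276046 / 0.03754746
       = 0.6062


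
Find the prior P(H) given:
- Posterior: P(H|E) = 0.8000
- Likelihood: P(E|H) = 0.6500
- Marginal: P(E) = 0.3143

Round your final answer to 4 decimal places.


From Bayes' theorem: P(H|E) = P(E|H) × P(H) / P(E)

Rearranging for P(H):
P(H) = P(H|E) × P(E) / P(E|H)
     = 0.8000 × 0.3143 / 0.6500
     = 0.25144000 / 0.6500
     = 0.3868


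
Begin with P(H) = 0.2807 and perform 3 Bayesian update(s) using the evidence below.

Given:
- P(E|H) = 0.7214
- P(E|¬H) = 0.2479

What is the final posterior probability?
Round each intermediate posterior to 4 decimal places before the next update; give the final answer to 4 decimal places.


Sequential Bayesian updating:

Initial prior: P(H) = 0.2807

Update 1:
  P(E) = 0.7214 × 0.2807 + 0.2479 × 0.7193 = 0.20249698 + 0.17831447 = 0.38081145
  P(H|E) = 0.20249698 / 0.38081145 = 0.5318

Update 2:
  P(E) = 0.7214 × 0.5318 + 0.2479 × 0.4682 = 0.38364052 + 0.11606678 = 0.49970730
  P(H|E) = 0.38364052 / 0.49970730 = 0.7677

Update 3:
  P(E) = 0.7214 × 0.7677 + 0.2479 × 0.2323 = 0.55381878 + 0.05758717 = 0.61140595
  P(H|E) = 0.55381878 / 0.61140595 = 0.9058

Final posterior: 0.9058


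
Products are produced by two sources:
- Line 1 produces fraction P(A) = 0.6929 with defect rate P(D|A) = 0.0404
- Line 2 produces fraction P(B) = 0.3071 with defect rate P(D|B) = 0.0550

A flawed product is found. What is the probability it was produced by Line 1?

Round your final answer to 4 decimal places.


Let A = from Line 1, D = flawed

Given:
- P(A) = 0.6929, P(B) = 0.3071
- P(D|A) = 0.0404, P(D|B) = 0.0550

Step 1: Find P(D)
P(D) = P(D|A)P(A) + P(D|B)P(B)
     = 0.0404 × 0.6929 + 0.0550 × 0.3071
     = 0.02799316 + 0.01689050
     = 0.04488366

Step 2: Apply Bayes' theorem
P(A|D) = P(D|A)P(A) / P(D)
       = 0.02799316 / 0.04488366
       = 0.6237


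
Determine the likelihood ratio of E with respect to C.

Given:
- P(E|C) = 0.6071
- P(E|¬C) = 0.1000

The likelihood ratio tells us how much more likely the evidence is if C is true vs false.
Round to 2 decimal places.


Likelihood Ratio (LR) = P(E|C) / P(E|¬C)

LR = 0.6071 / 0.1000
   = 6.07

The evidence is 6.07 times more likely if C is true than if C is false.
Because LR exceeds 1, E is evidence for C.


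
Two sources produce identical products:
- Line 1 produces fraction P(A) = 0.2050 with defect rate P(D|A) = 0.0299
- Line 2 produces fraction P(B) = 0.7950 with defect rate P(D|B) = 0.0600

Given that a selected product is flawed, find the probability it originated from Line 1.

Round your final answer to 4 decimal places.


Let A = from Line 1, D = flawed

Given:
- P(A) = 0.2050, P(B) = 0.7950
- P(D|A) = 0.0299, P(D|B) = 0.0600

Step 1: Find P(D)
P(D) = P(D|A)P(A) + P(D|B)P(B)
     = 0.0299 × 0.2050 + 0.0600 × 0.7950
     = 0.00612950 + 0.04770000
     = 0.05382950

Step 2: Apply Bayes' theorem
P(A|D) = P(D|A)P(A) / P(D)
       = 0.00612950 / 0.05382950
       = 0.1139


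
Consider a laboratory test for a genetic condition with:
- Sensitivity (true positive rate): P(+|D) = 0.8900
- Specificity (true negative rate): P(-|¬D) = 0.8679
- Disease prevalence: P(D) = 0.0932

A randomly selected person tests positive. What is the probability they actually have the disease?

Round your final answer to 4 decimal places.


Let D = has disease, + = positive test

Given:
- P(D) = 0.0932 (prevalence)
- P(+|D) = 0.8900 (sensitivity)
- P(-|¬D) = 0.8679 (specificity)
- P(+|¬D) = 0.1321 (false positive rate = 1 - specificity)

Step 1: Find P(+)
P(+) = P(+|D)P(D) + P(+|¬D)P(¬D)
     = 0.8900 × 0.0932 + 0.1321 × 0.9068
     = 0.08294800 + 0.11978828
     = 0.20273628

Step 2: Apply Bayes' theorem for P(D|+)
P(D|+) = P(+|D)P(D) / P(+)
       = 0.08294800 / 0.20273628
       = 0.4091


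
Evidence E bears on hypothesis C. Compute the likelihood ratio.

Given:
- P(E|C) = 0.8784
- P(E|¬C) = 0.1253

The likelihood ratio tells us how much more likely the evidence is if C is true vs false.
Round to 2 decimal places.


Likelihood Ratio (LR) = P(E|C) / P(E|¬C)

LR = 0.8784 / 0.1253
   = 7.01

The evidence is 7.01 times more likely if C is true than if C is false.
LR > 1, so observing E raises the odds in favor of C.


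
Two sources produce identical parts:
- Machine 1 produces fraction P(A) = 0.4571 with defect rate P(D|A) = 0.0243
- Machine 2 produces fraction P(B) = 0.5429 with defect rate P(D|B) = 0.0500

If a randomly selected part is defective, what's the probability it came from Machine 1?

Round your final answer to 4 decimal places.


Let A = from Machine 1, D = defective

Given:
- P(A) = 0.4571, P(B) = 0.5429
- P(D|A) = 0.0243, P(D|B) = 0.0500

Step 1: Find P(D)
P(D) = P(D|A)P(A) + P(D|B)P(B)
     = 0.0243 × 0.4571 + 0.0500 × 0.5429
     = 0.01110753 + 0.02714500
     = 0.03825253

Step 2: Apply Bayes' theorem
P(A|D) = P(D|A)P(A) / P(D)
       = 0.01110753 / 0.03825253
       = 0.2904


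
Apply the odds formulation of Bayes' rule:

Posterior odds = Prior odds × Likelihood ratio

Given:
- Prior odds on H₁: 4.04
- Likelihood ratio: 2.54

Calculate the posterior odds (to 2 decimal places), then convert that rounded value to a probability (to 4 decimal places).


Step 1: Calculate posterior odds
Posterior odds = Prior odds × LR
               = 4.04 × 2.54
               = 10.26

Step 2: Convert to probability
P(H₁|E) = Posterior odds / (1 + Posterior odds)
       = 10.26 / (1 + 10.26)
       = 10.26 / 11.26
       = 0.9112

The evidence increased P(H₁) from 0.8016 to 0.9112.


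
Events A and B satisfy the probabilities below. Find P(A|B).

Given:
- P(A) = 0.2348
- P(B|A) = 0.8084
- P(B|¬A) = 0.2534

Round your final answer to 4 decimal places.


Bayes' theorem: P(A|B) = P(B|A) × P(A) / P(B)

Step 1: Calculate P(B) using law of total probability
P(B) = P(B|A)P(A) + P(B|¬A)P(¬A)
     = 0.8084 × 0.2348 + 0.2534 × 0.7652
     = 0.18981232 + 0.19390168
     = 0.38371400

Step 2: Apply Bayes' theorem
P(A|B) = P(B|A) × P(A) / P(B)
       = 0.18981232 / 0.38371400
       = 0.4947


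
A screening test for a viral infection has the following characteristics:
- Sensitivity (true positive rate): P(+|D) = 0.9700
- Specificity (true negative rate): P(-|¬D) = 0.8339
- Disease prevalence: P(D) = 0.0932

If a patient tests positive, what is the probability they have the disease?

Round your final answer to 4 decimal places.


Let D = has disease, + = positive test

Given:
- P(D) = 0.0932 (prevalence)
- P(+|D) = 0.9700 (sensitivity)
- P(-|¬D) = 0.8339 (specificity)
- P(+|¬D) = 0.1661 (false positive rate = 1 - specificity)

Step 1: Find P(+)
P(+) = P(+|D)P(D) + P(+|¬D)P(¬D)
     = 0.9700 × 0.0932 + 0.1661 × 0.9068
     = 0.09040400 + 0.15061948
     = 0.24102348

Step 2: Apply Bayes' theorem for P(D|+)
P(D|+) = P(+|D)P(D) / P(+)
       = 0.09040400 / 0.24102348
       = 0.3751
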